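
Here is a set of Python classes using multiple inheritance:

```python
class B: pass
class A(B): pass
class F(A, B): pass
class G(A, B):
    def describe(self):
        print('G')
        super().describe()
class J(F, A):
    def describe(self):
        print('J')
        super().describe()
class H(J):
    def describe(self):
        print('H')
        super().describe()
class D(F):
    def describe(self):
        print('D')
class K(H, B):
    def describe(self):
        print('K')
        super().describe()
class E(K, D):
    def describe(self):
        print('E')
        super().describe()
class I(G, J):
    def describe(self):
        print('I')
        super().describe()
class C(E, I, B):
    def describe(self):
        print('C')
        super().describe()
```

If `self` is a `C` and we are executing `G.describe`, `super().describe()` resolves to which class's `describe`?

J

L[C] = C + merge(L[E], L[I], L[B], [E I B])
  take E:  [E K H J D F A B object] + [I G J F A B object] + [B object] + [E I B]
  take K:  [K H J D F A B object] + [I G J F A B object] + [B object] + [I B]
  take H:  [H J D F A B object] + [I G J F A B object] + [B object] + [I B]
  take I:  [J D F A B object] + [I G J F A B object] + [B object] + [I B]
  take G:  [J D F A B object] + [G J F A B object] + [B object] + [B]
  take J:  [J D F A B object] + [J F A B object] + [B object] + [B]
  take D:  [D F A B object] + [F A B object] + [B object] + [B]
  take F:  [F A B object] + [F A B object] + [B object] + [B]
  take A:  [A B object] + [A B object] + [B object] + [B]
  take B:  [B object] + [B object] + [B object] + [B]
  take object:  [object] + [object] + [object]
MRO: C E K H I G J D F A B object
super() in G.describe on a C instance goes to the class after G in C's MRO: J.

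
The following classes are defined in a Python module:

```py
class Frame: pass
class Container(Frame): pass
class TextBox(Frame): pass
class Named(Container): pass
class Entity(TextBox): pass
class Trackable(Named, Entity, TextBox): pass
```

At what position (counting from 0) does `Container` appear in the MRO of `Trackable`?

2

L[Trackable] = Trackable + merge(L[Named], L[Entity], L[TextBox], [Named Entity TextBox])
  take Named:  [Named Container Frame object] + [Entity TextBox Frame object] + [TextBox Frame object] + [Named Entity TextBox]
  take Container:  [Container Frame object] + [Entity TextBox Frame object] + [TextBox Frame object] + [Entity TextBox]
  take Entity:  [Frame object] + [Entity TextBox Frame object] + [TextBox Frame object] + [Entity TextBox]
  take TextBox:  [Frame object] + [TextBox Frame object] + [TextBox Frame object] + [TextBox]
  take Frame:  [Frame object] + [Frame object] + [Frame object]
  take object:  [object] + [object] + [object]
MRO: Trackable Named Container Entity TextBox Frame object
Container sits at index 2.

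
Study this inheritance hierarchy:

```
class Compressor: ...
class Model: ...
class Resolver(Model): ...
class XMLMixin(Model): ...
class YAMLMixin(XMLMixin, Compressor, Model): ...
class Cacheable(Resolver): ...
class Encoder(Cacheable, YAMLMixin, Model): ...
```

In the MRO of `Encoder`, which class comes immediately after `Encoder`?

Cacheable

L[Encoder] = Encoder + merge(L[Cacheable], L[YAMLMixin], L[Model], [Cacheable YAMLMixin Model])
  take Cacheable:  [Cacheable Resolver Model object] + [YAMLMixin XMLMixin Compressor Model object] + [Model object] + [Cacheable YAMLMixin Model]
  take Resolver:  [Resolver Model object] + [YAMLMixin XMLMixin Compressor Model object] + [Model object] + [YAMLMixin Model]
  take YAMLMixin:  [Model object] + [YAMLMixin XMLMixin Compressor Model object] + [Model object] + [YAMLMixin Model]
  take XMLMixin:  [Model object] + [XMLMixin Compressor Model object] + [Model object] + [Model]
  take Compressor:  [Model object] + [Compressor Model object] + [Model object] + [Model]
  take Model:  [Model object] + [Model object] + [Model object] + [Model]
  take object:  [object] + [object] + [object]
MRO: Encoder Cacheable Resolver YAMLMixin XMLMixin Compressor Model object
Encoder is at position 0; next is Cacheable.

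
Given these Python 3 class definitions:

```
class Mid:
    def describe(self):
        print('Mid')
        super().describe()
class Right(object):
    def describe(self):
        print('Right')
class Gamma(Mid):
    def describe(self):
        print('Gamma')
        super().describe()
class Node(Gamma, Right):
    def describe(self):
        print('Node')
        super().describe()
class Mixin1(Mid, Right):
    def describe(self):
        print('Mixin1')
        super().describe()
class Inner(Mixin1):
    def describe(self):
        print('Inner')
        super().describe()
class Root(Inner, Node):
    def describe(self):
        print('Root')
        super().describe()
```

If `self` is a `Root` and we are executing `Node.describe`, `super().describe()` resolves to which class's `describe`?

Gamma

L[Root] = Root + merge(L[Inner], L[Node], [Inner Node])
  take Inner:  [Inner Mixin1 Mid Right object] + [Node Gamma Mid Right object] + [Inner Node]
  take Mixin1:  [Mixin1 Mid Right object] + [Node Gamma Mid Right object] + [Node]
  take Node:  [Mid Right object] + [Node Gamma Mid Right object] + [Node]
  take Gamma:  [Mid Right object] + [Gamma Mid Right object]
  take Mid:  [Mid Right object] + [Mid Right object]
  take Right:  [Right object] + [Right object]
  take object:  [object] + [object]
MRO: Root Inner Mixin1 Node Gamma Mid Right object
super() in Node.describe on a Root instance goes to the class after Node in Root's MRO: Gamma.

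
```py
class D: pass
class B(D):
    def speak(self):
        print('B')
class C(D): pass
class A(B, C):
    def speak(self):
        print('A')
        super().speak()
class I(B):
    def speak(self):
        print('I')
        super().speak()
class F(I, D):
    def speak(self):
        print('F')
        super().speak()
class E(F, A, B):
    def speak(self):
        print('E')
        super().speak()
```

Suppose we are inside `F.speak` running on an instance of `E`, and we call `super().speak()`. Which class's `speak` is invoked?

L[E] = E + merge(L[F], L[A], L[B], [F A B])
  take F:  [F I B D object] + [A B C D object] + [B D object] + [F A B]
  take I:  [I B D object] + [A B C D object] + [B D object] + [A B]
  take A:  [B D object] + [A B C D object] + [B D object] + [A B]
  take B:  [B D object] + [B C D object] + [B D object] + [B]
  take C:  [D object] + [C D object] + [D object]
  take D:  [D object] + [D object] + [D object]
  take object:  [object] + [object] + [object]
MRO: E F I A B C D object
super() in F.speak on a E instance goes to the class after F in E's MRO: I.

I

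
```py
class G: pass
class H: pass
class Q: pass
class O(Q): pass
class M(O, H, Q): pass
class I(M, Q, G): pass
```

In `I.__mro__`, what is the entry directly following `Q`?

L[I] = I + merge(L[M], L[Q], L[G], [M Q G])
  take M:  [M O H Q object] + [Q object] + [G object] + [M Q G]
  take O:  [O H Q object] + [Q object] + [G object] + [Q G]
  take H:  [H Q object] + [Q object] + [G object] + [Q G]
  take Q:  [Q object] + [Q object] + [G object] + [Q G]
  take G:  [object] + [object] + [G object] + [G]
  take object:  [object] + [object] + [object]
MRO: I M O H Q G object
Q is at position 4; next is G.

G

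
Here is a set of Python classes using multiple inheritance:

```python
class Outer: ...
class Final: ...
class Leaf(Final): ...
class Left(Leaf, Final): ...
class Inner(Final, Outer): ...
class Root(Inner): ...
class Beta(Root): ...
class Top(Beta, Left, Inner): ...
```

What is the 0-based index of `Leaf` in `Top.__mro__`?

L[Top] = Top + merge(L[Beta], L[Left], L[Inner], [Beta Left Inner])
  take Beta:  [Beta Root Inner Final Outer object] + [Left Leaf Final object] + [Inner Final Outer object] + [Beta Left Inner]
  take Root:  [Root Inner Final Outer object] + [Left Leaf Final object] + [Inner Final Outer object] + [Left Inner]
  take Left:  [Inner Final Outer object] + [Left Leaf Final object] + [Inner Final Outer object] + [Left Inner]
  take Inner:  [Inner Final Outer object] + [Leaf Final object] + [Inner Final Outer object] + [Inner]
  take Leaf:  [Final Outer object] + [Leaf Final object] + [Final Outer object]
  take Final:  [Final Outer object] + [Final object] + [Final Outer object]
  take Outer:  [Outer object] + [object] + [Outer object]
  take object:  [object] + [object] + [object]
MRO: Top Beta Root Left Inner Leaf Final Outer object
Leaf sits at index 5.

5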